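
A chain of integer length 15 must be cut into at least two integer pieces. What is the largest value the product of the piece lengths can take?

243

Fill f[k] for k=2..15: at each k try every first piece i and multiply by the better of (k−i) uncut or f[k−i].
f[2] = 1·max(1,0) = 1·1 = 1
f[3] = 1·max(2,1) = 1·2 = 2
f[4] = 2·max(2,1) = 2·2 = 4
f[5] = 2·max(3,2) = 2·3 = 6
f[6] = 3·max(3,2) = 3·3 = 9
f[7] = 2·max(5,6) = 2·6 = 12
f[8] = 2·max(6,9) = 2·9 = 18
f[9] = 3·max(6,9) = 3·9 = 27
f[10] = 2·max(8,18) = 2·18 = 36
f[11] = 2·max(9,27) = 2·27 = 54
f[12] = 3·max(9,27) = 3·27 = 81
f[13] = 2·max(11,54) = 2·54 = 108
f[14] = 2·max(12,81) = 2·81 = 162
f[15] = 3·max(12,81) = 3·81 = 243
One optimal split: 3 + 3 + 3 + 3 + 3; product 3·3·3·3·3 = 243.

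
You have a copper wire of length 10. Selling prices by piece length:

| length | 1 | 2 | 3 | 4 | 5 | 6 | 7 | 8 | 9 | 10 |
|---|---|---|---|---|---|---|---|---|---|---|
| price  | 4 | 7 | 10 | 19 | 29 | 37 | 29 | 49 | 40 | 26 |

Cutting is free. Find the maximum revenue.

Build R[k] bottom-up: R[k] = max over allowed piece i of (p[i] + R[k−i]).
R[1] = 4
R[2] = 8  (first piece 1, then R[1]=4)
R[3] = 12  (first piece 1, then R[2]=8)
R[4] = 19
R[5] = 29
R[6] = 37
R[7] = 41  (first piece 1, then R[6]=37)
R[8] = 49
R[9] = 53  (first piece 1, then R[8]=49)
R[10] = 58  (first piece 5, then R[5]=29)
One optimal cutting: 5 + 5 → €29 + €29 = €58.

58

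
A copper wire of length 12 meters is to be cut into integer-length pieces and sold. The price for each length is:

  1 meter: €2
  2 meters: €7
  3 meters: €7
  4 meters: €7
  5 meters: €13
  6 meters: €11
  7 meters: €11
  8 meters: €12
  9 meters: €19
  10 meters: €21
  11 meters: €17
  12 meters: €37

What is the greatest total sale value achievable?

42

Let R[k] be the best obtainable value from length k. For each k, try every first piece i and keep the best of price[i] + R[k−i].
R[1] = 2
R[2] = max(2+2, 7+0) = 7
R[3] = max(2+7, 7+2, 7+0) = 9
R[4] = max(2+9, 7+7, 7+2, 7+0) = 14
R[5] = max(2+14, 7+9, 7+7, 7+2, 13+0) = 16
R[6] = max(2+16, 7+14, 7+9, 7+7, 13+2, 11+0) = 21
R[7] = max(2+21, 7+16, 7+14, …, 11+2, 11+0) = 23
R[8] = max(2+23, 7+21, 7+16, …, 11+2, 12+0) = 28
R[9] = max(2+28, 7+23, 7+21, …, 12+2, 19+0) = 30
R[10] = max(2+30, 7+28, 7+23, …, 19+2, 21+0) = 35
R[11] = max(2+35, 7+30, 7+28, …, 21+2, 17+0) = 37
R[12] = max(2+37, 7+35, 7+30, …, 17+2, 37+0) = 42
One optimal cutting: 2 + 2 + 2 + 2 + 2 + 2 → €7 + €7 + €7 + €7 + €7 + €7 = €42.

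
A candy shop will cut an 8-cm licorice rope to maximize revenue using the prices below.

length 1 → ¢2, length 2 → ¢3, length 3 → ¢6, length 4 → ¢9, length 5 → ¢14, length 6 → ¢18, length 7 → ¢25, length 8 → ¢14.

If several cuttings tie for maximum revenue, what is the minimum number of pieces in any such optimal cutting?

Consider every possible first cut. r[k] is the best of p[i]+r[k−i] over all sellable i≤k.
r[1] = 2
r[2] = max(2+2, 3+0) = 4
r[3] = max(2+4, 3+2, 6+0) = 6
r[4] = max(2+6, 3+4, 6+2, 9+0) = 9
r[5] = max(2+9, 3+6, 6+4, 9+2, 14+0) = 14
r[6] = max(2+14, 3+9, 6+6, 9+4, 14+2, 18+0) = 18
r[7] = max(2+18, 3+14, 6+9, …, 18+2, 25+0) = 25
r[8] = max(2+25, 3+18, 6+14, …, 25+2, 14+0) = 27
Maximum revenue is ¢27.
Now minimize piece count subject to staying optimal: for each k, pieces[k] = 1 + min over i with p[i]+r[k−i]=r[k] of pieces[k−i].
pieces[5] = 1
pieces[6] = 1
pieces[7] = 1
pieces[8] = 2

2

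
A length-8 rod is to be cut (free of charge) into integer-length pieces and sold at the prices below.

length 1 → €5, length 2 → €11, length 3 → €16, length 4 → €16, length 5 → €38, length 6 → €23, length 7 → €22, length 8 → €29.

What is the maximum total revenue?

Build r[k] bottom-up: r[k] = max over allowed piece i of (p[i] + r[k−i]).
r[1] = 5
r[2] = 11
r[3] = 16  (first piece 1, then r[2]=11)
r[4] = 22  (first piece 2, then r[2]=11)
r[5] = 38
r[6] = 43  (first piece 1, then r[5]=38)
r[7] = 49  (first piece 2, then r[5]=38)
r[8] = 54  (first piece 1, then r[7]=49)
One optimal cutting: 5 + 2 + 1 → €38 + €11 + €5 = €54.

54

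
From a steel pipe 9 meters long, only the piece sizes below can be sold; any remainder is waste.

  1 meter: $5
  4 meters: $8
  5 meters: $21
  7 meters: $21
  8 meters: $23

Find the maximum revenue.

45

Let r[k] be the best obtainable value from length k. For each k, try every first piece i and keep the best of price[i] + r[k−i].
r[1] = 5
r[2] = 10  (first piece 1, then r[1]=5)
r[3] = 15  (first piece 1, then r[2]=10)
r[4] = max(5+15, 8+0) = 20
r[5] = max(5+20, 8+5, 21+0) = 25
r[6] = max(5+25, 8+10, 21+5) = 30
r[7] = max(5+30, 8+15, 21+10, 21+0) = 35
r[8] = max(5+35, 8+20, 21+15, 21+5, 23+0) = 40
r[9] = max(5+40, 8+25, 21+20, 21+10, 23+5) = 45
One optimal cutting: 1 + 1 + 1 + 1 + 1 + 1 + 1 + 1 + 1 → $45.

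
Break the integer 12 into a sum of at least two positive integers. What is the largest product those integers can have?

Fill f[k] for k=2..12: at each k try every first piece i and multiply by the better of (k−i) uncut or f[k−i].
Small cases: f[2]=1, f[3]=2, f[4]=4, f[5]=6, f[6]=9, f[7]=12.
f[8] = 2×max(6,9) = 2×9 = 18
f[9] = 3×max(6,9) = 3×9 = 27
f[10] = 2×max(8,18) = 2×18 = 36
f[11] = 2×max(9,27) = 2×27 = 54
f[12] = 3×max(9,27) = 3×27 = 81
One optimal split: 3 + 3 + 3 + 3; product 3×3×3×3 = 81.

81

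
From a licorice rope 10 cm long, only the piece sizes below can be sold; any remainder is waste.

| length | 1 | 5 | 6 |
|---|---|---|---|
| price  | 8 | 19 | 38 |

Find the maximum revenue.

80

Let best[k] be the best obtainable value from length k. For each k, try every first piece i and keep the best of price[i] + best[k−i].
best[1] = 8
best[2] = 16  (first piece 1, then best[1]=8)
best[3] = 24  (first piece 1, then best[2]=16)
best[4] = 32  (first piece 1, then best[3]=24)
best[5] = max(8+32, 19+0) = 40
best[6] = max(8+40, 19+8, 38+0) = 48
best[7] = max(8+48, 19+16, 38+8) = 56
best[8] = max(8+56, 19+24, 38+16) = 64
best[9] = max(8+64, 19+32, 38+24) = 72
best[10] = max(8+72, 19+40, 38+32) = 80
One optimal cutting: 1 + 1 + 1 + 1 + 1 + 1 + 1 + 1 + 1 + 1 → ¢80.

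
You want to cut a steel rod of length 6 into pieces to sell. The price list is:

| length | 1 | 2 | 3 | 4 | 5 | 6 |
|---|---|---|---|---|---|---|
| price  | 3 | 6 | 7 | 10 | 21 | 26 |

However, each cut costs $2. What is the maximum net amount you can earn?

Let v[k] be the best obtainable value from length k. For each k, try every first piece i and keep the best of price[i] + v[k−i] minus the 2 cut fee when i<k.
v[1] = 3
v[2] = max(3+3-2, 6+0) = 6
v[3] = max(3+6-2, 6+3-2, 7+0) = 7
v[4] = max(3+7-2, 6+6-2, 7+3-2, 10+0) = 10
v[5] = max(3+10-2, 6+7-2, 7+6-2, 10+3-2, 21+0) = 21
v[6] = max(3+21-2, 6+10-2, 7+7-2, 10+6-2, 21+3-2, 26+0) = 26
Best is to make no cuts and sell whole for $26.

26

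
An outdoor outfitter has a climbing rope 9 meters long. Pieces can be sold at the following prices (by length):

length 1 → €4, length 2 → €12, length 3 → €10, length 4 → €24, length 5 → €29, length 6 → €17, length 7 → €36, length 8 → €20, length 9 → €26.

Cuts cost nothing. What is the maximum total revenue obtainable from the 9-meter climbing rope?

53

Let v[k] be the best obtainable value from length k. For each k, try every first piece i and keep the best of price[i] + v[k−i].
v[1] = 4
v[2] = max(4+4, 12+0) = 12
v[3] = max(4+12, 12+4, 10+0) = 16
v[4] = max(4+16, 12+12, 10+4, 24+0) = 24
v[5] = max(4+24, 12+16, 10+12, 24+4, 29+0) = 29
v[6] = max(4+29, 12+24, 10+16, 24+12, 29+4, 17+0) = 36
v[7] = max(4+36, 12+29, 10+24, …, 17+4, 36+0) = 41
v[8] = max(4+41, 12+36, 10+29, …, 36+4, 20+0) = 48
v[9] = max(4+48, 12+41, 10+36, …, 20+4, 26+0) = 53
One optimal cutting: 5 + 2 + 2 → €29 + €12 + €12 = €53.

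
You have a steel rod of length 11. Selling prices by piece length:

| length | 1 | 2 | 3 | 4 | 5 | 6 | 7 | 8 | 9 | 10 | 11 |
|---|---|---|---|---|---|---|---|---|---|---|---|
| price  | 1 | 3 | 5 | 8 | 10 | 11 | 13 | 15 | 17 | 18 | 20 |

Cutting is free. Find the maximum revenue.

Let best[k] be the best obtainable value from length k. For each k, try every first piece i and keep the best of price[i] + best[k−i].
best[1] = 1
best[2] = max(1+1, 3+0) = 3
best[3] = max(1+3, 3+1, 5+0) = 5
best[4] = max(1+5, 3+3, 5+1, 8+0) = 8
best[5] = max(1+8, 3+5, 5+3, 8+1, 10+0) = 10
best[6] = max(1+10, 3+8, 5+5, 8+3, 10+1, 11+0) = 11
best[7] = max(1+11, 3+10, 5+8, …, 11+1, 13+0) = 13
best[8] = max(1+13, 3+11, 5+10, …, 13+1, 15+0) = 16
best[9] = max(1+16, 3+13, 5+11, …, 15+1, 17+0) = 18
best[10] = max(1+18, 3+16, 5+13, …, 17+1, 18+0) = 20
best[11] = max(1+20, 3+18, 5+16, …, 18+1, 20+0) = 21
One optimal cutting: 5 + 5 + 1 → $10 + $10 + $1 = $21.

21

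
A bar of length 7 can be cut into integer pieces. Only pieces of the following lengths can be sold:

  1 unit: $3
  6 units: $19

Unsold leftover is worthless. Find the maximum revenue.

22

Consider every possible first cut. r[k] is the best of p[i]+r[k−i] over all sellable i≤k.
r[1] = 3
r[2] = 6  (first piece 1, then r[1]=3)
r[3] = 9  (first piece 1, then r[2]=6)
r[4] = 12  (first piece 1, then r[3]=9)
r[5] = 15  (first piece 1, then r[4]=12)
r[6] = 19
r[7] = 22  (first piece 1, then r[6]=19)
One optimal cutting: 6 + 1 → $22.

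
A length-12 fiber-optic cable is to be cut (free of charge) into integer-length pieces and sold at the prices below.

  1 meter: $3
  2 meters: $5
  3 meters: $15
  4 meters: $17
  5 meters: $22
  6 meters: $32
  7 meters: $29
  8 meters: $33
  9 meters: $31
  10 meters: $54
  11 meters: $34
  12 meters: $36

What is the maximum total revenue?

64

Build v[k] bottom-up: v[k] = max over allowed piece i of (p[i] + v[k−i]).
v[1] = 3
v[2] = 6  (first piece 1, then v[1]=3)
v[3] = 15
v[4] = 18  (first piece 1, then v[3]=15)
v[5] = 22
v[6] = 32
v[7] = 35  (first piece 1, then v[6]=32)
v[8] = 38  (first piece 1, then v[7]=35)
v[9] = 47  (first piece 3, then v[6]=32)
v[10] = 54
v[11] = 57  (first piece 1, then v[10]=54)
v[12] = 64  (first piece 6, then v[6]=32)
One optimal cutting: 6 + 6 → $32 + $32 = $64.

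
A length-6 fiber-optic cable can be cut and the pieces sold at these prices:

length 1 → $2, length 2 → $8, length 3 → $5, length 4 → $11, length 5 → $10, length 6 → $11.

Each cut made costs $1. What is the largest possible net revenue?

Build v[k] bottom-up: v[k] = max over allowed piece i of (p[i] + v[k−i]) − 1 per cut.
v[1] = 2
v[2] = max(2+2-1, 8+0) = 8
v[3] = max(2+8-1, 8+2-1, 5+0) = 9
v[4] = max(2+9-1, 8+8-1, 5+2-1, 11+0) = 15
v[5] = max(2+15-1, 8+9-1, 5+8-1, 11+2-1, 10+0) = 16
v[6] = max(2+16-1, 8+15-1, 5+9-1, 11+8-1, 10+2-1, 11+0) = 22
One optimal plan: pieces 2 + 2 + 2 (2 cuts) → $24 − $2 = $22.

22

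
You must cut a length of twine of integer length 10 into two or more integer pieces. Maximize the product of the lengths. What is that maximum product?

Let g[k] be the best product for length k (with at least one cut). For each first piece i, the rest contributes max(k−i, g[k−i]).
g[2] = 1·max(1,0) = 1·1 = 1
g[3] = max(1·2, 2·1) = 2
g[4] = max(1·3, 2·2, 3·1) = 4
g[5] = max(1·4, 2·3, 3·2, 4·1) = 6
g[6] = max(1·6, 2·4, 3·3, 4·2, 5·1) = 9
g[7] = max(1·9, 2·6, 3·4, 4·3, 5·2, 6·1) = 12
g[8] = max(1·12, 2·9, 3·6, …, 6·2, 7·1) = 18
g[9] = max(1·18, 2·12, 3·9, …, 7·2, 8·1) = 27
g[10] = max(1·27, 2·18, 3·12, …, 8·2, 9·1) = 36
One optimal split: 3 + 3 + 2 + 2; product 3·3·2·2 = 36.

36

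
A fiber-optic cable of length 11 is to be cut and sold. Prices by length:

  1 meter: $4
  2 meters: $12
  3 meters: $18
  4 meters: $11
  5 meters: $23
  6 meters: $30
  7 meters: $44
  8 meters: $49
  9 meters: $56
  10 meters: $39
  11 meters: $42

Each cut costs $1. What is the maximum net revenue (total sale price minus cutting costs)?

67

Let net[k] be the best obtainable value from length k. For each k, try every first piece i and keep the best of price[i] + net[k−i] minus the 1 cut fee when i<k.
net[1] = 4
net[2] = max(4+4-1, 12+0) = 12
net[3] = max(4+12-1, 12+4-1, 18+0) = 18
net[4] = max(4+18-1, 12+12-1, 18+4-1, 11+0) = 23
net[5] = max(4+23-1, 12+18-1, 18+12-1, 11+4-1, 23+0) = 29
net[6] = max(4+29-1, 12+23-1, 18+18-1, 11+12-1, 23+4-1, 30+0) = 35
net[7] = max(4+35-1, 12+29-1, 18+23-1, …, 30+4-1, 44+0) = 44
net[8] = max(4+44-1, 12+35-1, 18+29-1, …, 44+4-1, 49+0) = 49
net[9] = max(4+49-1, 12+44-1, 18+35-1, …, 49+4-1, 56+0) = 56
net[10] = max(4+56-1, 12+49-1, 18+44-1, …, 56+4-1, 39+0) = 61
net[11] = max(4+61-1, 12+56-1, 18+49-1, …, 39+4-1, 42+0) = 67
One optimal plan: pieces 9 + 2 (1 cut) → $68 − $1 = $67.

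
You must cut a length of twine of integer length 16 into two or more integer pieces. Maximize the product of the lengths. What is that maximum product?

324

Fill f[k] for k=2..16: at each k try every first piece i and multiply by the better of (k−i) uncut or f[k−i].
f[2] = 1·max(1,0) = 1·1 = 1
f[3] = 1·max(2,1) = 1·2 = 2
f[4] = 2·max(2,1) = 2·2 = 4
f[5] = 2·max(3,2) = 2·3 = 6
f[6] = 3·max(3,2) = 3·3 = 9
f[7] = 2·max(5,6) = 2·6 = 12
f[8] = 2·max(6,9) = 2·9 = 18
f[9] = 3·max(6,9) = 3·9 = 27
f[10] = 2·max(8,18) = 2·18 = 36
f[11] = 2·max(9,27) = 2·27 = 54
f[12] = 3·max(9,27) = 3·27 = 81
f[13] = 2·max(11,54) = 2·54 = 108
f[14] = 2·max(12,81) = 2·81 = 162
f[15] = 3·max(12,81) = 3·81 = 243
f[16] = 2·max(14,162) = 2·162 = 324
One optimal split: 3 + 3 + 3 + 3 + 2 + 2; product 3·3·3·3·2·2 = 324.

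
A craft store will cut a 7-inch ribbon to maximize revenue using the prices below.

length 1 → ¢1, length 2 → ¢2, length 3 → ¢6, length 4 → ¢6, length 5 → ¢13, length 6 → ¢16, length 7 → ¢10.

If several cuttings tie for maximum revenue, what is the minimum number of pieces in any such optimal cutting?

Consider every possible first cut. r[k] is the best of p[i]+r[k−i] over all sellable i≤k.
r[1] = 1
r[2] = 2  (first piece 1, then r[1]=1)
r[3] = 6
r[4] = 7  (first piece 1, then r[3]=6)
r[5] = 13
r[6] = 16
r[7] = 17  (first piece 1, then r[6]=16)
Maximum revenue is ¢17.
Now minimize piece count subject to staying optimal: for each k, pieces[k] = 1 + min over i with p[i]+r[k−i]=r[k] of pieces[k−i].
pieces[4] = 2
pieces[5] = 1
pieces[6] = 1
pieces[7] = 2

2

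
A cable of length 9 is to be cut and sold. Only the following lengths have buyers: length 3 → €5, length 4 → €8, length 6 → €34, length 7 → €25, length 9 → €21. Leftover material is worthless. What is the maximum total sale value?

39

Let best[k] be the best obtainable value from length k. For each k, try every first piece i and keep the best of price[i] + best[k−i].
best[1] = 0
best[2] = 0
best[3] = 5
best[4] = 8
best[5] = 8
best[6] = 34
best[7] = 34
best[8] = 34
best[9] = 39  (first piece 3, then best[6]=34)
One optimal cutting: 6 + 3 → €39.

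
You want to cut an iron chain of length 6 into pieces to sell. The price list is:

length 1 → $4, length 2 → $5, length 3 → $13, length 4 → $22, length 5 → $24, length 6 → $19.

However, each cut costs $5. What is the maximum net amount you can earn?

Let v[k] be the best obtainable value from length k. For each k, try every first piece i and keep the best of price[i] + v[k−i] minus the 5 cut fee when i<k.
v[1] = 4
v[2] = 5
v[3] = 13
v[4] = 22
v[5] = 24
v[6] = 23  (first piece 1, then v[5]=24)
One optimal plan: pieces 5 + 1 (1 cut) → $28 − $5 = $23.

23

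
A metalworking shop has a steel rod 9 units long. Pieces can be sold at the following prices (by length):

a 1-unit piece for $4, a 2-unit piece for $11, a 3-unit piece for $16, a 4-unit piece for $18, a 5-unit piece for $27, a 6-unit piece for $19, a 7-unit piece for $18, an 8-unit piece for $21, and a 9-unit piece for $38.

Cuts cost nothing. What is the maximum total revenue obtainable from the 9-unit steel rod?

Build best[k] bottom-up: best[k] = max over allowed piece i of (p[i] + best[k−i]).
best[1] = 4
best[2] = max(4+4, 11+0) = 11
best[3] = max(4+11, 11+4, 16+0) = 16
best[4] = max(4+16, 11+11, 16+4, 18+0) = 22
best[5] = max(4+22, 11+16, 16+11, 18+4, 27+0) = 27
best[6] = max(4+27, 11+22, 16+16, 18+11, 27+4, 19+0) = 33
best[7] = max(4+33, 11+27, 16+22, …, 19+4, 18+0) = 38
best[8] = max(4+38, 11+33, 16+27, …, 18+4, 21+0) = 44
best[9] = max(4+44, 11+38, 16+33, …, 21+4, 38+0) = 49
One optimal cutting: 3 + 2 + 2 + 2 → $16 + $11 + $11 + $11 = $49.

49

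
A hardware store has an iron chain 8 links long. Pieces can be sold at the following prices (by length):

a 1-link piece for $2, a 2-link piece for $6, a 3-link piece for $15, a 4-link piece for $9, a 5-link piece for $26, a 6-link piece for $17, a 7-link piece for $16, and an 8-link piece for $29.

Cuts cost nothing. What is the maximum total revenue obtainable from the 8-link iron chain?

Consider every possible first cut. R[k] is the best of p[i]+R[k−i] over all sellable i≤k.
R[1] = 2
R[2] = max(2+2, 6+0) = 6
R[3] = max(2+6, 6+2, 15+0) = 15
R[4] = max(2+15, 6+6, 15+2, 9+0) = 17
R[5] = max(2+17, 6+15, 15+6, 9+2, 26+0) = 26
R[6] = max(2+26, 6+17, 15+15, 9+6, 26+2, 17+0) = 30
R[7] = max(2+30, 6+26, 15+17, …, 17+2, 16+0) = 32
R[8] = max(2+32, 6+30, 15+26, …, 16+2, 29+0) = 41
One optimal cutting: 5 + 3 → $26 + $15 = $41.

41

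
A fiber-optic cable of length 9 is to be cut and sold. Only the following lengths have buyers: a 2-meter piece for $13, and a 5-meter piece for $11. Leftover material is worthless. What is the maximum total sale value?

Consider every possible first cut. best[k] is the best of p[i]+best[k−i] over all sellable i≤k.
best[1] = 0
best[2] = 13
best[3] = 13
best[4] = 26  (first piece 2, then best[2]=13)
best[5] = max(13+13, 11+0) = 26
best[6] = max(13+26, 11+0) = 39
best[7] = max(13+26, 11+13) = 39
best[8] = max(13+39, 11+13) = 52
best[9] = max(13+39, 11+26) = 52
One optimal cutting: pieces 2 + 2 + 2 + 2 with 1 meter of scrap → $52.

52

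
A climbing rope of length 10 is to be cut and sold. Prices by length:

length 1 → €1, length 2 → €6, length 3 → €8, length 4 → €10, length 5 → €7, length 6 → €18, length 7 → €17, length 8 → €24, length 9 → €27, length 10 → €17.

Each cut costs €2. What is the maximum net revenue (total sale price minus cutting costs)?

Build r[k] bottom-up: r[k] = max over allowed piece i of (p[i] + r[k−i]) − 2 per cut.
r[1] = 1
r[2] = 6
r[3] = 8
r[4] = 10  (first piece 2, then r[2]=6)
r[5] = 12  (first piece 2, then r[3]=8)
r[6] = 18
r[7] = 17  (first piece 1, then r[6]=18)
r[8] = 24
r[9] = 27
r[10] = 28  (first piece 2, then r[8]=24)
One optimal plan: pieces 8 + 2 (1 cut) → €30 − €2 = €28.

28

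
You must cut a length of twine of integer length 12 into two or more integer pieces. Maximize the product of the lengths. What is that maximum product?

81

Fill g[k] for k=2..12: at each k try every first piece i and multiply by the better of (k−i) uncut or g[k−i].
g[2] = 1*max(1,0) = 1*1 = 1
g[3] = max(1*2, 2*1) = 2
g[4] = max(1*3, 2*2, 3*1) = 4
g[5] = max(1*4, 2*3, 3*2, 4*1) = 6
g[6] = max(1*6, 2*4, 3*3, 4*2, 5*1) = 9
g[7] = max(1*9, 2*6, 3*4, 4*3, 5*2, 6*1) = 12
g[8] = max(1*12, 2*9, 3*6, …, 6*2, 7*1) = 18
g[9] = max(1*18, 2*12, 3*9, …, 7*2, 8*1) = 27
g[10] = max(1*27, 2*18, 3*12, …, 8*2, 9*1) = 36
g[11] = max(1*36, 2*27, 3*18, …, 9*2, 10*1) = 54
g[12] = max(1*54, 2*36, 3*27, …, 10*2, 11*1) = 81
One optimal split: 3 + 3 + 3 + 3; product 3*3*3*3 = 81.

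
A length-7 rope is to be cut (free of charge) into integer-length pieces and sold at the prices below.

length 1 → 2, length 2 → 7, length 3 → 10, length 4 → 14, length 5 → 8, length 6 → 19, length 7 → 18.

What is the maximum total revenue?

24

Let v[k] be the best obtainable value from length k. For each k, try every first piece i and keep the best of price[i] + v[k−i].
v[1] = 2
v[2] = 7
v[3] = 10
v[4] = 14  (first piece 2, then v[2]=7)
v[5] = 17  (first piece 2, then v[3]=10)
v[6] = 21  (first piece 2, then v[4]=14)
v[7] = 24  (first piece 2, then v[5]=17)
One optimal cutting: 3 + 2 + 2 → 10 + 7 + 7 = 24.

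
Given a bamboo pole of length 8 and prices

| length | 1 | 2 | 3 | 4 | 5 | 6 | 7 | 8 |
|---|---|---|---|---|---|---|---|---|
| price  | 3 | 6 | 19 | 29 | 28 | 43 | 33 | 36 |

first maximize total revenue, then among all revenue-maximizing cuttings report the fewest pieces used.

2

Build r[k] bottom-up: r[k] = max over allowed piece i of (p[i] + r[k−i]).
r[1] = 3
r[2] = 6  (first piece 1, then r[1]=3)
r[3] = 19
r[4] = 29
r[5] = 32  (first piece 1, then r[4]=29)
r[6] = 43
r[7] = 48  (first piece 3, then r[4]=29)
r[8] = 58  (first piece 4, then r[4]=29)
Maximum revenue is $58.
Now minimize piece count subject to staying optimal: for each k, pieces[k] = 1 + min over i with p[i]+r[k−i]=r[k] of pieces[k−i].
pieces[5] = 2
pieces[6] = 1
pieces[7] = 2
pieces[8] = 2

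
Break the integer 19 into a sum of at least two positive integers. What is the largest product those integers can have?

Fill g[k] for k=2..19: at each k try every first piece i and multiply by the better of (k−i) uncut or g[k−i].
Small cases: g[2]=1, g[3]=2, g[4]=4, g[5]=6, g[6]=9, g[7]=12, g[8]=18, g[9]=27, g[10]=36, g[11]=54, g[12]=81, g[13]=108, g[14]=162.
g[15] = 3×max(12,81) = 3×81 = 243
g[16] = 2×max(14,162) = 2×162 = 324
g[17] = 2×max(15,243) = 2×243 = 486
g[18] = 3×max(15,243) = 3×243 = 729
g[19] = 2×max(17,486) = 2×486 = 972
One optimal split: 3 + 3 + 3 + 3 + 3 + 2 + 2; product 3×3×3×3×3×2×2 = 972.

972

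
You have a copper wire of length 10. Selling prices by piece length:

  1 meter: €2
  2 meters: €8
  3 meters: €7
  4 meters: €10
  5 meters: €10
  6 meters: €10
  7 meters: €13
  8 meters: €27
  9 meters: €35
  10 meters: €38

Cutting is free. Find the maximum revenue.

Build R[k] bottom-up: R[k] = max over allowed piece i of (p[i] + R[k−i]).
R[1] = 2
R[2] = max(2+2, 8+0) = 8
R[3] = max(2+8, 8+2, 7+0) = 10
R[4] = max(2+10, 8+8, 7+2, 10+0) = 16
R[5] = max(2+16, 8+10, 7+8, 10+2, 10+0) = 18
R[6] = max(2+18, 8+16, 7+10, 10+8, 10+2, 10+0) = 24
R[7] = max(2+24, 8+18, 7+16, …, 10+2, 13+0) = 26
R[8] = max(2+26, 8+24, 7+18, …, 13+2, 27+0) = 32
R[9] = max(2+32, 8+26, 7+24, …, 27+2, 35+0) = 35
R[10] = max(2+35, 8+32, 7+26, …, 35+2, 38+0) = 40
One optimal cutting: 2 + 2 + 2 + 2 + 2 → €8 + €8 + €8 + €8 + €8 = €40.

40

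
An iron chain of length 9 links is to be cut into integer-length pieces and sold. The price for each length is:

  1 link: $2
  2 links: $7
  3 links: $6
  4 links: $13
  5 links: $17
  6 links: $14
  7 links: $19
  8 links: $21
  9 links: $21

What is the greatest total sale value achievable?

Build best[k] bottom-up: best[k] = max over allowed piece i of (p[i] + best[k−i]).
best[1] = 2
best[2] = max(2+2, 7+0) = 7
best[3] = max(2+7, 7+2, 6+0) = 9
best[4] = max(2+9, 7+7, 6+2, 13+0) = 14
best[5] = max(2+14, 7+9, 6+7, 13+2, 17+0) = 17
best[6] = max(2+17, 7+14, 6+9, 13+7, 17+2, 14+0) = 21
best[7] = max(2+21, 7+17, 6+14, …, 14+2, 19+0) = 24
best[8] = max(2+24, 7+21, 6+17, …, 19+2, 21+0) = 28
best[9] = max(2+28, 7+24, 6+21, …, 21+2, 21+0) = 31
One optimal cutting: 5 + 2 + 2 → $17 + $7 + $7 = $31.

31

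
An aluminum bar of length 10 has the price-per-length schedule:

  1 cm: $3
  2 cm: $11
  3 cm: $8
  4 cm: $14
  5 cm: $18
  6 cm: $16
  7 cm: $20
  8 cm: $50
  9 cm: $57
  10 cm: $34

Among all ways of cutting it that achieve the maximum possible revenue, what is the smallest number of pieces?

Let r[k] be the best obtainable value from length k. For each k, try every first piece i and keep the best of price[i] + r[k−i].
r[1] = 3
r[2] = 11
r[3] = 14  (first piece 1, then r[2]=11)
r[4] = 22  (first piece 2, then r[2]=11)
r[5] = 25  (first piece 1, then r[4]=22)
r[6] = 33  (first piece 2, then r[4]=22)
r[7] = 36  (first piece 1, then r[6]=33)
r[8] = 50
r[9] = 57
r[10] = 61  (first piece 2, then r[8]=50)
Maximum revenue is $61.
Now minimize piece count subject to staying optimal: for each k, pieces[k] = 1 + min over i with p[i]+r[k−i]=r[k] of pieces[k−i].
pieces[7] = 4
pieces[8] = 1
pieces[9] = 1
pieces[10] = 2

2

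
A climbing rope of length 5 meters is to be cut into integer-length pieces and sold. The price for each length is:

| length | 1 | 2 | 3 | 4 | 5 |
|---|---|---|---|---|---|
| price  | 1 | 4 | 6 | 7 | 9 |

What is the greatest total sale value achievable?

Build r[k] bottom-up: r[k] = max over allowed piece i of (p[i] + r[k−i]).
r[1] = 1
r[2] = max(1+1, 4+0) = 4
r[3] = max(1+4, 4+1, 6+0) = 6
r[4] = max(1+6, 4+4, 6+1, 7+0) = 8
r[5] = max(1+8, 4+6, 6+4, 7+1, 9+0) = 10
One optimal cutting: 3 + 2 → €6 + €4 = €10.

10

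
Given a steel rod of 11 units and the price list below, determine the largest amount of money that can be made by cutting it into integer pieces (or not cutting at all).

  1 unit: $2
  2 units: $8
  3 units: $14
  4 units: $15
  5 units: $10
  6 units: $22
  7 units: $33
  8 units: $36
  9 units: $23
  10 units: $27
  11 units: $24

Build r[k] bottom-up: r[k] = max over allowed piece i of (p[i] + r[k−i]).
r[1] = 2
r[2] = 8
r[3] = 14
r[4] = 16  (first piece 1, then r[3]=14)
r[5] = 22  (first piece 2, then r[3]=14)
r[6] = 28  (first piece 3, then r[3]=14)
r[7] = 33
r[8] = 36  (first piece 2, then r[6]=28)
r[9] = 42  (first piece 3, then r[6]=28)
r[10] = 47  (first piece 3, then r[7]=33)
r[11] = 50  (first piece 2, then r[9]=42)
One optimal cutting: 3 + 3 + 3 + 2 → $14 + $14 + $14 + $8 = $50.

50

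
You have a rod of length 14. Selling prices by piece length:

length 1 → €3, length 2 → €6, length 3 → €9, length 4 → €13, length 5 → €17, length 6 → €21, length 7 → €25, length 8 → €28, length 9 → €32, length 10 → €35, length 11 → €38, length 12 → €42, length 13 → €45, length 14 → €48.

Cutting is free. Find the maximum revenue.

Build r[k] bottom-up: r[k] = max over allowed piece i of (p[i] + r[k−i]).
r[1] = 3
r[2] = 6  (first piece 1, then r[1]=3)
r[3] = 9  (first piece 1, then r[2]=6)
r[4] = 13
r[5] = 17
r[6] = 21
r[7] = 25
r[8] = 28  (first piece 1, then r[7]=25)
r[9] = 32
r[10] = 35  (first piece 1, then r[9]=32)
r[11] = 38  (first piece 1, then r[10]=35)
r[12] = 42  (first piece 5, then r[7]=25)
r[13] = 46  (first piece 6, then r[7]=25)
r[14] = 50  (first piece 7, then r[7]=25)
One optimal cutting: 7 + 7 → €25 + €25 = €50.

50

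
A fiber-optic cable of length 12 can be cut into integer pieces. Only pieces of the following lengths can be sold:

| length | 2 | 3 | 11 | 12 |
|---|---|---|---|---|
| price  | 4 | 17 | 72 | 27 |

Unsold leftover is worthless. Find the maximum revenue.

72

Let r[k] be the best obtainable value from length k. For each k, try every first piece i and keep the best of price[i] + r[k−i].
r[1] = 0
r[2] = 4
r[3] = max(4+0, 17+0) = 17
r[4] = max(4+4, 17+0) = 17
r[5] = max(4+17, 17+4) = 21
r[6] = max(4+17, 17+17) = 34
r[7] = max(4+21, 17+17) = 34
r[8] = max(4+34, 17+21) = 38
r[9] = max(4+34, 17+34) = 51
r[10] = max(4+38, 17+34) = 51
r[11] = max(4+51, 17+38, 72+0) = 72
r[12] = max(4+51, 17+51, 72+0, 27+0) = 72
One optimal cutting: pieces 11 with 1 meter of scrap → $72.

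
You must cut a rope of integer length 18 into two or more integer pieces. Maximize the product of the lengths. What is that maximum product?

729

Fill f[k] for k=2..18: at each k try every first piece i and multiply by the better of (k−i) uncut or f[k−i].
f[2] = 1·max(1,0) = 1·1 = 1
f[3] = 1·max(2,1) = 1·2 = 2
f[4] = 2·max(2,1) = 2·2 = 4
f[5] = 2·max(3,2) = 2·3 = 6
f[6] = 3·max(3,2) = 3·3 = 9
f[7] = 2·max(5,6) = 2·6 = 12
f[8] = 2·max(6,9) = 2·9 = 18
f[9] = 3·max(6,9) = 3·9 = 27
f[10] = 2·max(8,18) = 2·18 = 36
f[11] = 2·max(9,27) = 2·27 = 54
f[12] = 3·max(9,27) = 3·27 = 81
f[13] = 2·max(11,54) = 2·54 = 108
f[14] = 2·max(12,81) = 2·81 = 162
f[15] = 3·max(12,81) = 3·81 = 243
f[16] = 2·max(14,162) = 2·162 = 324
f[17] = 2·max(15,243) = 2·243 = 486
f[18] = 3·max(15,243) = 3·243 = 729
One optimal split: 3 + 3 + 3 + 3 + 3 + 3; product 3·3·3·3·3·3 = 729.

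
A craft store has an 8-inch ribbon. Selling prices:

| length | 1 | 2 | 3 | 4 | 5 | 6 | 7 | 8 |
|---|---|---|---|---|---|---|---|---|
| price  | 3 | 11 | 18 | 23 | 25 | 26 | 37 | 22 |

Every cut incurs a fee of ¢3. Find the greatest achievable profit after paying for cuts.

Let v[k] be the best obtainable value from length k. For each k, try every first piece i and keep the best of price[i] + v[k−i] minus the 3 cut fee when i<k.
v[1] = 3
v[2] = max(3+3-3, 11+0) = 11
v[3] = max(3+11-3, 11+3-3, 18+0) = 18
v[4] = max(3+18-3, 11+11-3, 18+3-3, 23+0) = 23
v[5] = max(3+23-3, 11+18-3, 18+11-3, 23+3-3, 25+0) = 26
v[6] = max(3+26-3, 11+23-3, 18+18-3, 23+11-3, 25+3-3, 26+0) = 33
v[7] = max(3+33-3, 11+26-3, 18+23-3, …, 26+3-3, 37+0) = 38
v[8] = max(3+38-3, 11+33-3, 18+26-3, …, 37+3-3, 22+0) = 43
One optimal plan: pieces 4 + 4 (1 cut) → ¢46 − ¢3 = ¢43.

43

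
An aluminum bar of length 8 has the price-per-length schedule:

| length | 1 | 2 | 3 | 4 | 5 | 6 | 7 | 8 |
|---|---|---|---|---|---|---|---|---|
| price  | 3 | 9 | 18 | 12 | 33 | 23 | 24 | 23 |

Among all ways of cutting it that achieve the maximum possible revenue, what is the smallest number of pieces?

2

Let r[k] be the best obtainable value from length k. For each k, try every first piece i and keep the best of price[i] + r[k−i].
r[1] = 3
r[2] = 9
r[3] = 18
r[4] = 21  (first piece 1, then r[3]=18)
r[5] = 33
r[6] = 36  (first piece 1, then r[5]=33)
r[7] = 42  (first piece 2, then r[5]=33)
r[8] = 51  (first piece 3, then r[5]=33)
Maximum revenue is $51.
Now minimize piece count subject to staying optimal: for each k, pieces[k] = 1 + min over i with p[i]+r[k−i]=r[k] of pieces[k−i].
pieces[5] = 1
pieces[6] = 2
pieces[7] = 2
pieces[8] = 2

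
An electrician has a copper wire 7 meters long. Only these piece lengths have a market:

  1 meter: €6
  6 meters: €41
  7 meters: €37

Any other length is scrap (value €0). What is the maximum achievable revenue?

47

Build f[k] bottom-up: f[k] = max over allowed piece i of (p[i] + f[k−i]).
f[1] = 6
f[2] = 12  (first piece 1, then f[1]=6)
f[3] = 18  (first piece 1, then f[2]=12)
f[4] = 24  (first piece 1, then f[3]=18)
f[5] = 30  (first piece 1, then f[4]=24)
f[6] = 41
f[7] = 47  (first piece 1, then f[6]=41)
One optimal cutting: 6 + 1 → €47.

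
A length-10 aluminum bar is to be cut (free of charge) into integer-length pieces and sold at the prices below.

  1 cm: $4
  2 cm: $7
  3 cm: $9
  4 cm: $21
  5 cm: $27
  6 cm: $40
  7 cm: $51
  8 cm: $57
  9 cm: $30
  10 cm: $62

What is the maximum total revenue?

65

Build R[k] bottom-up: R[k] = max over allowed piece i of (p[i] + R[k−i]).
R[1] = 4
R[2] = max(4+4, 7+0) = 8
R[3] = max(4+8, 7+4, 9+0) = 12
R[4] = max(4+12, 7+8, 9+4, 21+0) = 21
R[5] = max(4+21, 7+12, 9+8, 21+4, 27+0) = 27
R[6] = max(4+27, 7+21, 9+12, 21+8, 27+4, 40+0) = 40
R[7] = max(4+40, 7+27, 9+21, …, 40+4, 51+0) = 51
R[8] = max(4+51, 7+40, 9+27, …, 51+4, 57+0) = 57
R[9] = max(4+57, 7+51, 9+40, …, 57+4, 30+0) = 61
R[10] = max(4+61, 7+57, 9+51, …, 30+4, 62+0) = 65
One optimal cutting: 8 + 1 + 1 → $57 + $4 + $4 = $65.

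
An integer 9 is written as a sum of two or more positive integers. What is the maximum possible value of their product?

Let f[k] be the best product for length k (with at least one cut). For each first piece i, the rest contributes max(k−i, f[k−i]).
Small cases: f[2]=1, f[3]=2.
f[4] = 2×max(2,1) = 2×2 = 4
f[5] = 2×max(3,2) = 2×3 = 6
f[6] = 3×max(3,2) = 3×3 = 9
f[7] = 2×max(5,6) = 2×6 = 12
f[8] = 2×max(6,9) = 2×9 = 18
f[9] = 3×max(6,9) = 3×9 = 27
One optimal split: 3 + 3 + 3; product 3×3×3 = 27.

27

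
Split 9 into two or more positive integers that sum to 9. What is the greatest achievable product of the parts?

27

Define m[k] = max over 1≤i<k of i · max(k−i, m[k−i]); the inner max lets the remainder stay uncut if that's better.
m[2] = 1×max(1,0) = 1×1 = 1
m[3] = max(1×2, 2×1) = 2
m[4] = max(1×3, 2×2, 3×1) = 4
m[5] = max(1×4, 2×3, 3×2, 4×1) = 6
m[6] = max(1×6, 2×4, 3×3, 4×2, 5×1) = 9
m[7] = max(1×9, 2×6, 3×4, 4×3, 5×2, 6×1) = 12
m[8] = max(1×12, 2×9, 3×6, …, 6×2, 7×1) = 18
m[9] = max(1×18, 2×12, 3×9, …, 7×2, 8×1) = 27
One optimal split: 3 + 3 + 3; product 3×3×3 = 27.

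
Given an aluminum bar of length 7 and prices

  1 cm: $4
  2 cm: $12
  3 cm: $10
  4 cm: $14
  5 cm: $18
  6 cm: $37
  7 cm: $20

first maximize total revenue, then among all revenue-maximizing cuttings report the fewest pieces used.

2

Build r[k] bottom-up: r[k] = max over allowed piece i of (p[i] + r[k−i]).
r[1] = 4
r[2] = 12
r[3] = 16  (first piece 1, then r[2]=12)
r[4] = 24  (first piece 2, then r[2]=12)
r[5] = 28  (first piece 1, then r[4]=24)
r[6] = 37
r[7] = 41  (first piece 1, then r[6]=37)
Maximum revenue is $41.
Now minimize piece count subject to staying optimal: for each k, pieces[k] = 1 + min over i with p[i]+r[k−i]=r[k] of pieces[k−i].
pieces[4] = 2
pieces[5] = 3
pieces[6] = 1
pieces[7] = 2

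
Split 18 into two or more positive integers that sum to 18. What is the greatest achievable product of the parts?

729

Let prod[k] be the best product for length k (with at least one cut). For each first piece i, the rest contributes max(k−i, prod[k−i]).
prod[2] = 1*max(1,0) = 1*1 = 1
prod[3] = 1*max(2,1) = 1*2 = 2
prod[4] = 2*max(2,1) = 2*2 = 4
prod[5] = 2*max(3,2) = 2*3 = 6
prod[6] = 3*max(3,2) = 3*3 = 9
prod[7] = 2*max(5,6) = 2*6 = 12
prod[8] = 2*max(6,9) = 2*9 = 18
prod[9] = 3*max(6,9) = 3*9 = 27
prod[10] = 2*max(8,18) = 2*18 = 36
prod[11] = 2*max(9,27) = 2*27 = 54
prod[12] = 3*max(9,27) = 3*27 = 81
prod[13] = 2*max(11,54) = 2*54 = 108
prod[14] = 2*max(12,81) = 2*81 = 162
prod[15] = 3*max(12,81) = 3*81 = 243
prod[16] = 2*max(14,162) = 2*162 = 324
prod[17] = 2*max(15,243) = 2*243 = 486
prod[18] = 3*max(15,243) = 3*243 = 729
One optimal split: 3 + 3 + 3 + 3 + 3 + 3; product 3*3*3*3*3*3 = 729.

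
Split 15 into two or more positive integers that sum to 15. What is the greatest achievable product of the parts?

243

Let m[k] be the best product for length k (with at least one cut). For each first piece i, the rest contributes max(k−i, m[k−i]).
m[2] = 1×max(1,0) = 1×1 = 1
m[3] = 1×max(2,1) = 1×2 = 2
m[4] = 2×max(2,1) = 2×2 = 4
m[5] = 2×max(3,2) = 2×3 = 6
m[6] = 3×max(3,2) = 3×3 = 9
m[7] = 2×max(5,6) = 2×6 = 12
m[8] = 2×max(6,9) = 2×9 = 18
m[9] = 3×max(6,9) = 3×9 = 27
m[10] = 2×max(8,18) = 2×18 = 36
m[11] = 2×max(9,27) = 2×27 = 54
m[12] = 3×max(9,27) = 3×27 = 81
m[13] = 2×max(11,54) = 2×54 = 108
m[14] = 2×max(12,81) = 2×81 = 162
m[15] = 3×max(12,81) = 3×81 = 243
One optimal split: 3 + 3 + 3 + 3 + 3; product 3×3×3×3×3 = 243.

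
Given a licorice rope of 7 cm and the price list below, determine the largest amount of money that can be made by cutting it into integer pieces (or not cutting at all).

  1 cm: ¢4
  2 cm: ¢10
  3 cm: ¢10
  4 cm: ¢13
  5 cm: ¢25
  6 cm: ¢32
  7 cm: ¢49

49

Build v[k] bottom-up: v[k] = max over allowed piece i of (p[i] + v[k−i]).
v[1] = 4
v[2] = 10
v[3] = 14  (first piece 1, then v[2]=10)
v[4] = 20  (first piece 2, then v[2]=10)
v[5] = 25
v[6] = 32
v[7] = 49
Best is to sell the whole 7-cm piece uncut for ¢49.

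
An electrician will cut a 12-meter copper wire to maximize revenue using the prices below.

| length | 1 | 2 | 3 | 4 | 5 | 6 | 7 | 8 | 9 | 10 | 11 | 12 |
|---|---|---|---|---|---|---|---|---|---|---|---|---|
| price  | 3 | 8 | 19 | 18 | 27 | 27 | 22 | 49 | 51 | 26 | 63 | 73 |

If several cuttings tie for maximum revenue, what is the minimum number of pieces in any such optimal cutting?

4

Let r[k] be the best obtainable value from length k. For each k, try every first piece i and keep the best of price[i] + r[k−i].
r[1] = 3
r[2] = max(3+3, 8+0) = 8
r[3] = max(3+8, 8+3, 19+0) = 19
r[4] = max(3+19, 8+8, 19+3, 18+0) = 22
r[5] = max(3+22, 8+19, 19+8, 18+3, 27+0) = 27
r[6] = max(3+27, 8+22, 19+19, 18+8, 27+3, 27+0) = 38
r[7] = max(3+38, 8+27, 19+22, …, 27+3, 22+0) = 41
r[8] = max(3+41, 8+38, 19+27, …, 22+3, 49+0) = 49
r[9] = max(3+49, 8+41, 19+38, …, 49+3, 51+0) = 57
r[10] = max(3+57, 8+49, 19+41, …, 51+3, 26+0) = 60
r[11] = max(3+60, 8+57, 19+49, …, 26+3, 63+0) = 68
r[12] = max(3+68, 8+60, 19+57, …, 63+3, 73+0) = 76
Maximum revenue is €76.
Now minimize piece count subject to staying optimal: for each k, pieces[k] = 1 + min over i with p[i]+r[k−i]=r[k] of pieces[k−i].
pieces[9] = 3
pieces[10] = 4
pieces[11] = 2
pieces[12] = 4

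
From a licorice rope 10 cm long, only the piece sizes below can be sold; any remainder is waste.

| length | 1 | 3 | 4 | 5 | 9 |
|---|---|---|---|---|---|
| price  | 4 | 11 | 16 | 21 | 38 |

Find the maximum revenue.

42

Let best[k] be the best obtainable value from length k. For each k, try every first piece i and keep the best of price[i] + best[k−i].
best[1] = 4
best[2] = 8  (first piece 1, then best[1]=4)
best[3] = 12  (first piece 1, then best[2]=8)
best[4] = 16  (first piece 1, then best[3]=12)
best[5] = 21
best[6] = 25  (first piece 1, then best[5]=21)
best[7] = 29  (first piece 1, then best[6]=25)
best[8] = 33  (first piece 1, then best[7]=29)
best[9] = 38
best[10] = 42  (first piece 1, then best[9]=38)
One optimal cutting: 9 + 1 → ¢42.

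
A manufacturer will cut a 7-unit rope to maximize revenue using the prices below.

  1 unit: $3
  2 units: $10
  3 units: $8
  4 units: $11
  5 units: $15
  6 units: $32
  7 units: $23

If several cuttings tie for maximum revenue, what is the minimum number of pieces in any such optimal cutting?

Consider every possible first cut. r[k] is the best of p[i]+r[k−i] over all sellable i≤k.
r[1] = 3
r[2] = max(3+3, 10+0) = 10
r[3] = max(3+10, 10+3, 8+0) = 13
r[4] = max(3+13, 10+10, 8+3, 11+0) = 20
r[5] = max(3+20, 10+13, 8+10, 11+3, 15+0) = 23
r[6] = max(3+23, 10+20, 8+13, 11+10, 15+3, 32+0) = 32
r[7] = max(3+32, 10+23, 8+20, …, 32+3, 23+0) = 35
Maximum revenue is $35.
Now minimize piece count subject to staying optimal: for each k, pieces[k] = 1 + min over i with p[i]+r[k−i]=r[k] of pieces[k−i].
pieces[4] = 2
pieces[5] = 3
pieces[6] = 1
pieces[7] = 2

2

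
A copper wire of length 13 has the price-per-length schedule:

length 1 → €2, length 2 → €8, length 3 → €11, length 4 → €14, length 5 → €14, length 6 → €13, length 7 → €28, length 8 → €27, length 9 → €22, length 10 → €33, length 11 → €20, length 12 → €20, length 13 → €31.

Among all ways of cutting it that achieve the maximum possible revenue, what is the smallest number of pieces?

Build r[k] bottom-up: r[k] = max over allowed piece i of (p[i] + r[k−i]).
r[1] = 2
r[2] = max(2+2, 8+0) = 8
r[3] = max(2+8, 8+2, 11+0) = 11
r[4] = max(2+11, 8+8, 11+2, 14+0) = 16
r[5] = max(2+16, 8+11, 11+8, 14+2, 14+0) = 19
r[6] = max(2+19, 8+16, 11+11, 14+8, 14+2, 13+0) = 24
r[7] = max(2+24, 8+19, 11+16, …, 13+2, 28+0) = 28
r[8] = max(2+28, 8+24, 11+19, …, 28+2, 27+0) = 32
r[9] = max(2+32, 8+28, 11+24, …, 27+2, 22+0) = 36
r[10] = max(2+36, 8+32, 11+28, …, 22+2, 33+0) = 40
r[11] = max(2+40, 8+36, 11+32, …, 33+2, 20+0) = 44
r[12] = max(2+44, 8+40, 11+36, …, 20+2, 20+0) = 48
r[13] = max(2+48, 8+44, 11+40, …, 20+2, 31+0) = 52
Maximum revenue is €52.
Now minimize piece count subject to staying optimal: for each k, pieces[k] = 1 + min over i with p[i]+r[k−i]=r[k] of pieces[k−i].
pieces[10] = 5
pieces[11] = 3
pieces[12] = 6
pieces[13] = 4

4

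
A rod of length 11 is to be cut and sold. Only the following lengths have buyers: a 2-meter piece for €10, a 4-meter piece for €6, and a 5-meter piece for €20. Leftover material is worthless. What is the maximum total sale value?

Let best[k] be the best obtainable value from length k. For each k, try every first piece i and keep the best of price[i] + best[k−i].
best[1] = 0
best[2] = 10
best[3] = 10
best[4] = max(10+10, 6+0) = 20
best[5] = max(10+10, 6+0, 20+0) = 20
best[6] = max(10+20, 6+10, 20+0) = 30
best[7] = max(10+20, 6+10, 20+10) = 30
best[8] = max(10+30, 6+20, 20+10) = 40
best[9] = max(10+30, 6+20, 20+20) = 40
best[10] = max(10+40, 6+30, 20+20) = 50
best[11] = max(10+40, 6+30, 20+30) = 50
One optimal cutting: pieces 2 + 2 + 2 + 2 + 2 with 1 meter of scrap → €50.

50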